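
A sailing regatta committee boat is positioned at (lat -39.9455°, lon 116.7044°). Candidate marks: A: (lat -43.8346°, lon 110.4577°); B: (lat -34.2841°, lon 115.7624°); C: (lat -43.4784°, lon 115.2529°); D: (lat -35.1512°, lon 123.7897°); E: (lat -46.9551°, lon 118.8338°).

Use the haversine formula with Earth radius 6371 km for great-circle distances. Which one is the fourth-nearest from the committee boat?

E

Distances from the committee boat ((lat -39.9455°, lon 116.7044°)):
C: 410.9 km
B: 635.0 km
A: 673.7 km
E: 798.1 km
D: 820.7 km
The fourth-nearest is E at 798.1 km.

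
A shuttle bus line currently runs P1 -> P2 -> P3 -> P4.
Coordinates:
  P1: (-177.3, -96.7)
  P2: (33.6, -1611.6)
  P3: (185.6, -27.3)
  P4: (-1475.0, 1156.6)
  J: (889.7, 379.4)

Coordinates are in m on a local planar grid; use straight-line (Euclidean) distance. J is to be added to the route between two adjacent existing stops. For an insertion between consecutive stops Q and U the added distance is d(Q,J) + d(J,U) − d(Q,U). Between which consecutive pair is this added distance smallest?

between P3 and P4

Added distance for inserting J between each consecutive pair:
P1–P2: 1806.1 m
P2–P3: 1388.8 m
P3–P4: 1262.8 m
Smallest added distance is 1262.8 m, inserting between P3 and P4.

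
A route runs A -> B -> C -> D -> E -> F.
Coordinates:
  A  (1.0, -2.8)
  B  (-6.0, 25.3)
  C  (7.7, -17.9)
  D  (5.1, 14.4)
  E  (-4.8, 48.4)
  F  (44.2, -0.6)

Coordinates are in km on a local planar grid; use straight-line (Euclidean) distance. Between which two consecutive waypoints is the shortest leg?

Leg distances:
A→B: 29.0 km
B→C: 45.3 km
C→D: 32.4 km
D→E: 35.4 km
E→F: 69.3 km
The shortest leg is A–B at 29.0 km.

A–B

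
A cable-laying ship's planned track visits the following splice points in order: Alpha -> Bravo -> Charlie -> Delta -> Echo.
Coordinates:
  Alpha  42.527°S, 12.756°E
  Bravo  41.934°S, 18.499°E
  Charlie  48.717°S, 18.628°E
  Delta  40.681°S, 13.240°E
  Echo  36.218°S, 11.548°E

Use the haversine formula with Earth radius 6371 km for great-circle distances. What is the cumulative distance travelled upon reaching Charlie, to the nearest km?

Leg distances:
Alpha→Bravo: 477.3 km  (cumulative 477.3 km)
Bravo→Charlie: 754.3 km  (cumulative 1231.6 km)
Cumulative distance at Charlie ≈ 1232 km.

1232 km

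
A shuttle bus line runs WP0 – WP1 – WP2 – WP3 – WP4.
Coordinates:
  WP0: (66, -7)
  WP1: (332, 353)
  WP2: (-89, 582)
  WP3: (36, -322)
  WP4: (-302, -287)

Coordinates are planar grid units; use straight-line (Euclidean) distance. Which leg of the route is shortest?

WP3–WP4

Leg distances:
WP0→WP1: 447.6
WP1→WP2: 479.3
WP2→WP3: 912.6
WP3→WP4: 339.8
The shortest leg is WP3–WP4 at 339.8.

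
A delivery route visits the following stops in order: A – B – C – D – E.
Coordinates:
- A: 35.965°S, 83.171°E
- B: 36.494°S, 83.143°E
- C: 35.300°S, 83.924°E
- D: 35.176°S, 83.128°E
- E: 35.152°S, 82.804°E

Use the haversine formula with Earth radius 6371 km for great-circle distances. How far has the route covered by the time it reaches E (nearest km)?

Leg distances:
A→B: 58.9 km  (cumulative 58.9 km)
B→C: 150.3 km  (cumulative 209.1 km)
C→D: 73.6 km  (cumulative 282.7 km)
D→E: 29.6 km  (cumulative 312.3 km)
Cumulative distance at E ≈ 312 km.

312 km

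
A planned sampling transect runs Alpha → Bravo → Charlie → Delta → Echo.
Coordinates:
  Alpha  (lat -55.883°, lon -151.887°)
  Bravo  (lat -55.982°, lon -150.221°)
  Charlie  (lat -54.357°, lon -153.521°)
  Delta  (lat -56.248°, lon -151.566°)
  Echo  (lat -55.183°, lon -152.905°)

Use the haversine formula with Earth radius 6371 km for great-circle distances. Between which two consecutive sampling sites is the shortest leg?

Alpha–Bravo

Leg distances:
Alpha→Bravo: 104.4 km
Bravo→Charlie: 276.7 km
Charlie→Delta: 244.0 km
Delta→Echo: 145.1 km
The shortest leg is Alpha–Bravo at 104.4 km.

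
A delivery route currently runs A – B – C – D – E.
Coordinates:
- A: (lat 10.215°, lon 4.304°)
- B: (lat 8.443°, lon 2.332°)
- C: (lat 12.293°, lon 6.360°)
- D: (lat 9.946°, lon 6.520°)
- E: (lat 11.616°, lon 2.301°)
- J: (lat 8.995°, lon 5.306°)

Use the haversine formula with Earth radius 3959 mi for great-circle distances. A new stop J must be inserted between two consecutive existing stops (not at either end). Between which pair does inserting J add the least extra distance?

Added distance for inserting J between each consecutive pair:
A–B: 133.3 mi
B–C: 63.8 mi
C–D: 182.0 mi
D–E: 69.9 mi
Smallest added distance is 63.8 mi, inserting between B and C.

between B and C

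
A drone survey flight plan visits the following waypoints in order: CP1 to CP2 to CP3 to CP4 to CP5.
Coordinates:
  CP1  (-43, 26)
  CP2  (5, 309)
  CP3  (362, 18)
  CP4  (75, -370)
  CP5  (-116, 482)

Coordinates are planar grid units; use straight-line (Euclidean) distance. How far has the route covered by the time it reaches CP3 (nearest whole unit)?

748

Leg distances:
CP1→CP2: 287.0  (cumulative 287.0)
CP2→CP3: 460.6  (cumulative 747.6)
Cumulative distance at CP3 ≈ 748.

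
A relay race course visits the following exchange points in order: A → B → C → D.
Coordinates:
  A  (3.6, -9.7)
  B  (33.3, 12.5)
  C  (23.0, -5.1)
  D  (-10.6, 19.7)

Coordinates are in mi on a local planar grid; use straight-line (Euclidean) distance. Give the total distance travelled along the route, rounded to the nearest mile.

Leg distances:
A→B: 37.1 mi  (cumulative 37.1 mi)
B→C: 20.4 mi  (cumulative 57.5 mi)
C→D: 41.8 mi  (cumulative 99.2 mi)
Total route length ≈ 99 mi.

99 mi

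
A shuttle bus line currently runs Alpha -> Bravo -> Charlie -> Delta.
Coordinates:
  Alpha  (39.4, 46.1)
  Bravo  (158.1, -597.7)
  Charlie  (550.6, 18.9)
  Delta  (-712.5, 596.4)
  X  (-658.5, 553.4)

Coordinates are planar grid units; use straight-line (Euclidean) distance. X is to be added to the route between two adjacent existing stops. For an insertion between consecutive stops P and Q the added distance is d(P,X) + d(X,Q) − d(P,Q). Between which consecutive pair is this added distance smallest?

between Charlie and Delta

Added distance for inserting X between each consecutive pair:
Alpha–Bravo: 1619.5
Bravo–Charlie: 2002.4
Charlie–Delta: 2.1
Smallest added distance is 2.1, inserting between Charlie and Delta.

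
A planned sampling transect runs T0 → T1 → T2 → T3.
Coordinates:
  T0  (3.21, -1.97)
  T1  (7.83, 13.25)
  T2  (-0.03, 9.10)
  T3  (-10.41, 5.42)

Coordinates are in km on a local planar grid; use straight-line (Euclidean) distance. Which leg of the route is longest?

Leg distances:
T0→T1: 15.9 km
T1→T2: 8.9 km
T2→T3: 11.0 km
The longest leg is T0–T1 at 15.9 km.

T0–T1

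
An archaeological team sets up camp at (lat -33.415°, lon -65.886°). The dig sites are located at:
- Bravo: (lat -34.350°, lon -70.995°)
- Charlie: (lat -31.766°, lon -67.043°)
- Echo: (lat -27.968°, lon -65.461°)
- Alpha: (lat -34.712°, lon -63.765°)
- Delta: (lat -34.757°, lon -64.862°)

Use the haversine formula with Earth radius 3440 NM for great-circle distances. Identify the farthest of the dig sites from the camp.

Distance to each, sorted:
Echo: 327.8 NM
Bravo: 260.7 NM
Alpha: 131.1 NM
Charlie: 115.0 NM
Delta: 95.3 NM
The farthest is Echo at 327.8 NM.

Echo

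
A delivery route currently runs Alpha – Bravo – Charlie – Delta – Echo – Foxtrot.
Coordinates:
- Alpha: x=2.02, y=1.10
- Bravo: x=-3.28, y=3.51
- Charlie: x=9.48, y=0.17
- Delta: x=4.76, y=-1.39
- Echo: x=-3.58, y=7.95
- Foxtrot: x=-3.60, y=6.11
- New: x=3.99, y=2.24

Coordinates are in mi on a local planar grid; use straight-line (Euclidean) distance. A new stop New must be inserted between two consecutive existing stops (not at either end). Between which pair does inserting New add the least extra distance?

Added distance for inserting New between each consecutive pair:
Alpha–Bravo: 3.8 mi
Bravo–Charlie: 0.1 mi
Charlie–Delta: 4.6 mi
Delta–Echo: 0.7 mi
Echo–Foxtrot: 16.2 mi
Smallest added distance is 0.1 mi, inserting between Bravo and Charlie.

between Bravo and Charlie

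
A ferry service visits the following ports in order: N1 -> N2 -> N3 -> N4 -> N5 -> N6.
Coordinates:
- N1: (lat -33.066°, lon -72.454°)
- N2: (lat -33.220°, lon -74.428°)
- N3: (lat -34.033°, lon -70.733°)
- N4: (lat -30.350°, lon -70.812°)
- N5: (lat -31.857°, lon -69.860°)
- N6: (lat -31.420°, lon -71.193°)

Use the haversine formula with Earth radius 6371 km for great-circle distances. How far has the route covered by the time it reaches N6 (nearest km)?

Leg distances:
N1→N2: 184.6 km  (cumulative 184.6 km)
N2→N3: 353.8 km  (cumulative 538.4 km)
N3→N4: 409.6 km  (cumulative 948.0 km)
N4→N5: 190.5 km  (cumulative 1138.5 km)
N5→N6: 135.2 km  (cumulative 1273.7 km)
Cumulative distance at N6 ≈ 1274 km.

1274 km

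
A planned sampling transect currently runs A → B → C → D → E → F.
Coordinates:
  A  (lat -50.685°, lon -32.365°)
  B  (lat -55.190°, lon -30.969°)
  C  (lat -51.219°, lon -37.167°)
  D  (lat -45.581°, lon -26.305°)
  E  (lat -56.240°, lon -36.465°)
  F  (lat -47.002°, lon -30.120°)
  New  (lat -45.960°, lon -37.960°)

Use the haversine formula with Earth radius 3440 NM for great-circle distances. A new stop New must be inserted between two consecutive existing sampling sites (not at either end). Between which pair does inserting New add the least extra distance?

Added distance for inserting New between each consecutive pair:
A–B: 699.9 NM
B–C: 605.4 NM
C–D: 256.9 NM
D–E: 363.0 NM
E–F: 347.3 NM
Smallest added distance is 256.9 NM, inserting between C and D.

between C and D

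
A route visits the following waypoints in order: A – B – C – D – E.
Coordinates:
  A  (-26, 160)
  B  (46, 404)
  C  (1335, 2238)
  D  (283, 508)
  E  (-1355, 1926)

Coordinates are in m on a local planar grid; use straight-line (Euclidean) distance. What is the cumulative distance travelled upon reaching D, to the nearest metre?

Leg distances:
A→B: 254.4 m  (cumulative 254.4 m)
B→C: 2241.7 m  (cumulative 2496.1 m)
C→D: 2024.7 m  (cumulative 4520.8 m)
Cumulative distance at D ≈ 4521 m.

4521 m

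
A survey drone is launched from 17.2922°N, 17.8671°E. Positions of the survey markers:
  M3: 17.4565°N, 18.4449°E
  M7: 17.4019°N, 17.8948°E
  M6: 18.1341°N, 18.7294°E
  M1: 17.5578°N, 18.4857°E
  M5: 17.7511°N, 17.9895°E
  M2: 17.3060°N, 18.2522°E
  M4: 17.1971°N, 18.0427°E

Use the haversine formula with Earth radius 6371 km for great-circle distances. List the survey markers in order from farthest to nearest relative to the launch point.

Computing each great-circle distance from 17.2922°N, 17.8671°E:
M6 18.1341°N, 18.7294°E: 130.8 km
M1 17.5578°N, 18.4857°E: 72.0 km
M3 17.4565°N, 18.4449°E: 64.0 km
M5 17.7511°N, 17.9895°E: 52.7 km
M2 17.3060°N, 18.2522°E: 40.9 km
M4 17.1971°N, 18.0427°E: 21.4 km
M7 17.4019°N, 17.8948°E: 12.5 km

M6, M1, M3, M5, M2, M4, M7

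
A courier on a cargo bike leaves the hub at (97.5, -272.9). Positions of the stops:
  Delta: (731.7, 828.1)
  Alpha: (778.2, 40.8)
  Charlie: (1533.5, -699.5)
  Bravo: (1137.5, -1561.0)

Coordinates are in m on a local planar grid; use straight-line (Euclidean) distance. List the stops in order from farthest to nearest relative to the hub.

Distances from the hub:
Bravo (1137.5, -1561.0): 1655.5 m
Charlie (1533.5, -699.5): 1498.0 m
Delta (731.7, 828.1): 1270.6 m
Alpha (778.2, 40.8): 749.5 m

Bravo, Charlie, Delta, Alpha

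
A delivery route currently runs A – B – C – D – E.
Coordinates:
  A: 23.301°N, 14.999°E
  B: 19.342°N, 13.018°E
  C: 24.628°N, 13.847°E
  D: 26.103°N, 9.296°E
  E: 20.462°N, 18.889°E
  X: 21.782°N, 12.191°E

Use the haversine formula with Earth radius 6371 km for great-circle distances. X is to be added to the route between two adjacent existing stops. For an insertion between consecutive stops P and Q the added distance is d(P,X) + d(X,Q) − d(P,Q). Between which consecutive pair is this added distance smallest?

between B and C

Added distance for inserting X between each consecutive pair:
A–B: 133.2 km
B–C: 49.6 km
C–D: 436.4 km
D–E: 110.6 km
Smallest added distance is 49.6 km, inserting between B and C.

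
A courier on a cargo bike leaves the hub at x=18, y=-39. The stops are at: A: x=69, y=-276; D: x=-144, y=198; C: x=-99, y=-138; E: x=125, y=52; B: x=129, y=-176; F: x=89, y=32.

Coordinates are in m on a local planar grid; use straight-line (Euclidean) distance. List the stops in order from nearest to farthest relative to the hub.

Distance from the hub at x=18, y=-39 to each:
F x=89, y=32: 100.4 m
E x=125, y=52: 140.5 m
C x=-99, y=-138: 153.3 m
B x=129, y=-176: 176.3 m
A x=69, y=-276: 242.4 m
D x=-144, y=198: 287.1 m

F, E, C, B, A, D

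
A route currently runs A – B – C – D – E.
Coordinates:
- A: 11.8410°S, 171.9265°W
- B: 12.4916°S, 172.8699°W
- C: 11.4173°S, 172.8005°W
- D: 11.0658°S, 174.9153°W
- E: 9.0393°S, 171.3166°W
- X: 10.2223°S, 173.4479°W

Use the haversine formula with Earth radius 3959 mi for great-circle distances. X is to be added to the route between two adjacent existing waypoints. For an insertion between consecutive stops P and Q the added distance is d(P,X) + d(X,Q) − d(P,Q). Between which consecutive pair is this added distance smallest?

between D and E

Added distance for inserting X between each consecutive pair:
A–B: 235.8 mi
B–C: 180.8 mi
C–D: 63.6 mi
D–E: 0.0 mi
Smallest added distance is 0.0 mi, inserting between D and E.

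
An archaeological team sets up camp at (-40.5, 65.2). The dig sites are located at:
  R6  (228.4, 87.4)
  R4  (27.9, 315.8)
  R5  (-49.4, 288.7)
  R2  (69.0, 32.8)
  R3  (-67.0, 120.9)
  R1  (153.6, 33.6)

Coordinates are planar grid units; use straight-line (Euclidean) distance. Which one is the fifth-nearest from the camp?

R4

Distance to each, sorted:
R3: 61.7
R2: 114.2
R1: 196.7
R5: 223.7
R4: 259.8
R6: 269.8
The fifth-nearest is R4 at 259.8.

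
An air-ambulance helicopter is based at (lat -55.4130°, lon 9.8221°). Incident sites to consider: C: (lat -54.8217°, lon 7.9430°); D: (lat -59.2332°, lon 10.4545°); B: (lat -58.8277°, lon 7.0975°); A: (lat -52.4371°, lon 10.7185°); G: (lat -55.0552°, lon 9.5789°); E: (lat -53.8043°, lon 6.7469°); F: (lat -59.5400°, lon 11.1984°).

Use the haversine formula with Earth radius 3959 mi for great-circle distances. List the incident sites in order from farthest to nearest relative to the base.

Distances from the base:
F (lat -59.5400°, lon 11.1984°): 289.7 mi
D (lat -59.2332°, lon 10.4545°): 265.0 mi
B (lat -58.8277°, lon 7.0975°): 257.1 mi
A (lat -52.4371°, lon 10.7185°): 208.8 mi
E (lat -53.8043°, lon 6.7469°): 165.8 mi
C (lat -54.8217°, lon 7.9430°): 84.8 mi
G (lat -55.0552°, lon 9.5789°): 26.5 mi

F, D, B, A, E, C, G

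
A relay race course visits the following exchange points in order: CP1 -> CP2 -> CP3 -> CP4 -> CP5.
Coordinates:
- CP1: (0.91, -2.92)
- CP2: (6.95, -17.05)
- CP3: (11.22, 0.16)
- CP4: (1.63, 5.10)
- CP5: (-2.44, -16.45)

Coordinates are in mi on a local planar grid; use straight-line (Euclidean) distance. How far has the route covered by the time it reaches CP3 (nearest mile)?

33 mi

Leg distances:
CP1→CP2: 15.4 mi  (cumulative 15.4 mi)
CP2→CP3: 17.7 mi  (cumulative 33.1 mi)
Cumulative distance at CP3 ≈ 33 mi.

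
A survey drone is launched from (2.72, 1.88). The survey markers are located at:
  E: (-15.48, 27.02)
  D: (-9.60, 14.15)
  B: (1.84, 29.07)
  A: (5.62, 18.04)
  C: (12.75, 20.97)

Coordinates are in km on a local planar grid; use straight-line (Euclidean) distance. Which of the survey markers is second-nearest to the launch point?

D

Distances from the launch point ((2.72, 1.88)):
A: 16.4 km
D: 17.4 km
C: 21.6 km
B: 27.2 km
E: 31.0 km
The second-nearest is D at 17.4 km.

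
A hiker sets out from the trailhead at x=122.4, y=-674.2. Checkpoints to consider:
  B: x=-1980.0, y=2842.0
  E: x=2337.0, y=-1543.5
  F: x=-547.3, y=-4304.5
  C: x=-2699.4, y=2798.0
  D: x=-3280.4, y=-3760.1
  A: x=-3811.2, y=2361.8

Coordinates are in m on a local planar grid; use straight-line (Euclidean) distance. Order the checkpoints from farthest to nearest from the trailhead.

A, D, C, B, F, E

Computing each straight-line distance from x=122.4, y=-674.2:
A x=-3811.2, y=2361.8: 4969.0 m
D x=-3280.4, y=-3760.1: 4593.7 m
C x=-2699.4, y=2798.0: 4474.2 m
B x=-1980.0, y=2842.0: 4096.8 m
F x=-547.3, y=-4304.5: 3691.6 m
E x=2337.0, y=-1543.5: 2379.1 m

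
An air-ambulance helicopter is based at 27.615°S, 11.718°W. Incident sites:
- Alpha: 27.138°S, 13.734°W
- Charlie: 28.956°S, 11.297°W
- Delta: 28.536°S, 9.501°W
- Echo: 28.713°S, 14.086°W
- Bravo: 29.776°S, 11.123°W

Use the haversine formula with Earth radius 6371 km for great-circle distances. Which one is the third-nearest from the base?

Delta

Distances from the base (27.615°S, 11.718°W):
Charlie: 154.7 km
Alpha: 206.0 km
Delta: 240.4 km
Bravo: 247.2 km
Echo: 262.3 km
The third-nearest is Delta at 240.4 km.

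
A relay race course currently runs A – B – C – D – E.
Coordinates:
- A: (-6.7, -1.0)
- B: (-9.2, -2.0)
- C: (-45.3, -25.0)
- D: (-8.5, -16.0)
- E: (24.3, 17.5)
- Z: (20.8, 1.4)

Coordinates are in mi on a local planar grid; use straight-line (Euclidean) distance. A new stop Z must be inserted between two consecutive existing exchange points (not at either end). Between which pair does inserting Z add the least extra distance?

between D and E

Added distance for inserting Z between each consecutive pair:
A–B: 55.1 mi
B–C: 58.6 mi
C–D: 67.4 mi
D–E: 3.7 mi
Smallest added distance is 3.7 mi, inserting between D and E.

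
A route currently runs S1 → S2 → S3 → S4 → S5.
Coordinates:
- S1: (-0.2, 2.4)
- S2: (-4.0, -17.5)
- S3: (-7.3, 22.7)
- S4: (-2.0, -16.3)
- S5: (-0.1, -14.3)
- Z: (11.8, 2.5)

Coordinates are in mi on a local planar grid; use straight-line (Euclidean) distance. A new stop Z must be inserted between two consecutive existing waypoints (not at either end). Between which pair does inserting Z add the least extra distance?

between S3 and S4

Added distance for inserting Z between each consecutive pair:
S1–S2: 17.2 mi
S2–S3: 13.0 mi
S3–S4: 11.8 mi
S4–S5: 41.2 mi
Smallest added distance is 11.8 mi, inserting between S3 and S4.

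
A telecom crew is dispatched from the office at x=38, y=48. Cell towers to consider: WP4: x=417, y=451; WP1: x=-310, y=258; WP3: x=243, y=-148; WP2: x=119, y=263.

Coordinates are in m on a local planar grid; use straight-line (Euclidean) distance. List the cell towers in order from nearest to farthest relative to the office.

WP2, WP3, WP1, WP4

Distance from the office at x=38, y=48 to each:
WP2 x=119, y=263: 229.8 m
WP3 x=243, y=-148: 283.6 m
WP1 x=-310, y=258: 406.5 m
WP4 x=417, y=451: 553.2 m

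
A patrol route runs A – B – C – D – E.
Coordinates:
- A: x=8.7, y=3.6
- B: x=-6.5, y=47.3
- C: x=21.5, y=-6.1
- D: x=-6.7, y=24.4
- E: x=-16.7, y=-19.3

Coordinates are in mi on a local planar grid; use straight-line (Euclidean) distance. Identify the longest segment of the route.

B–C

Leg distances:
A→B: 46.3 mi
B→C: 60.3 mi
C→D: 41.5 mi
D→E: 44.8 mi
The longest leg is B–C at 60.3 mi.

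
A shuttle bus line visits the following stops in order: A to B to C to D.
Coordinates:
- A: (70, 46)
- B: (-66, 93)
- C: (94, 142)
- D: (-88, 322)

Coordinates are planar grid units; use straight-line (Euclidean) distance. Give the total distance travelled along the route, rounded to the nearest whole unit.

Leg distances:
A→B: 143.9  (cumulative 143.9)
B→C: 167.3  (cumulative 311.2)
C→D: 256.0  (cumulative 567.2)
Total route length ≈ 567.

567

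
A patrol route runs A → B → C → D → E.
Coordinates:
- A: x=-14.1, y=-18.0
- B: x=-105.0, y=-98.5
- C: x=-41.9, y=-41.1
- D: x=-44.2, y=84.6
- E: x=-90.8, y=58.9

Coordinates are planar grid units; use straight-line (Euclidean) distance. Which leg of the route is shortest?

Leg distances:
A→B: 121.4
B→C: 85.3
C→D: 125.7
D→E: 53.2
The shortest leg is D–E at 53.2.

D–E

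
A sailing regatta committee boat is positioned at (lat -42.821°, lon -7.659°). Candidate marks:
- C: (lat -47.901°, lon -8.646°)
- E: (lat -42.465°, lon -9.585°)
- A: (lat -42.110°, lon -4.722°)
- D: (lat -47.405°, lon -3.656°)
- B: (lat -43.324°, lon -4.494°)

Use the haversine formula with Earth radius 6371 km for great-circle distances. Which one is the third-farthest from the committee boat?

B

Distance to each, sorted:
D: 598.5 km
C: 570.1 km
B: 263.1 km
A: 253.5 km
E: 162.4 km
The third-farthest is B at 263.1 km.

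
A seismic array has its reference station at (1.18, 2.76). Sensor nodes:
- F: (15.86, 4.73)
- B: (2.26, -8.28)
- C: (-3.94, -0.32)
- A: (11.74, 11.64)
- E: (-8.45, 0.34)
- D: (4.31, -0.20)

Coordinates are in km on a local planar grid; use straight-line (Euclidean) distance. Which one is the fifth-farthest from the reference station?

Distances from the reference station ((1.18, 2.76)):
F: 14.8 km
A: 13.8 km
B: 11.1 km
E: 9.9 km
C: 6.0 km
D: 4.3 km
The fifth-farthest is C at 6.0 km.

C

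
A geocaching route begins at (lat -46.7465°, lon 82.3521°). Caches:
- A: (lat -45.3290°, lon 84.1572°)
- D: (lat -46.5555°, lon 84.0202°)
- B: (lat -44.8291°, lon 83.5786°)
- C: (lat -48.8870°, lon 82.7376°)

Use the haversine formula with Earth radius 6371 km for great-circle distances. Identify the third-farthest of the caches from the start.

Distance to each, sorted:
C: 239.7 km
B: 233.4 km
A: 210.4 km
D: 129.1 km
The third-farthest is A at 210.4 km.

A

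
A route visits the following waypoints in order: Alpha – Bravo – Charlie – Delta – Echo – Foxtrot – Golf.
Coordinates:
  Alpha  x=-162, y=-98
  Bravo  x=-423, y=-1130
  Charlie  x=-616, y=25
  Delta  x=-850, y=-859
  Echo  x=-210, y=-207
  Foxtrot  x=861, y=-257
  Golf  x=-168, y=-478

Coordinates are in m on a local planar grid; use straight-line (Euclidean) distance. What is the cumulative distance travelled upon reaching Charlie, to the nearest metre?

Leg distances:
Alpha→Bravo: 1064.5 m  (cumulative 1064.5 m)
Bravo→Charlie: 1171.0 m  (cumulative 2235.5 m)
Cumulative distance at Charlie ≈ 2236 m.

2236 m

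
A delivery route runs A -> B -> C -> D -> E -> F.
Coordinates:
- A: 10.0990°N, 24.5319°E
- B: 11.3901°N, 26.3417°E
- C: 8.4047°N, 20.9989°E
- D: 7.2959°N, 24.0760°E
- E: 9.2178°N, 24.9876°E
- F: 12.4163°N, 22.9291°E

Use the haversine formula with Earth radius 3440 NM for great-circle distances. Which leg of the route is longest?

B–C

Leg distances:
A→B: 131.9 NM
B→C: 363.3 NM
C→D: 194.7 NM
D→E: 127.5 NM
E→F: 227.2 NM
The longest leg is B–C at 363.3 NM.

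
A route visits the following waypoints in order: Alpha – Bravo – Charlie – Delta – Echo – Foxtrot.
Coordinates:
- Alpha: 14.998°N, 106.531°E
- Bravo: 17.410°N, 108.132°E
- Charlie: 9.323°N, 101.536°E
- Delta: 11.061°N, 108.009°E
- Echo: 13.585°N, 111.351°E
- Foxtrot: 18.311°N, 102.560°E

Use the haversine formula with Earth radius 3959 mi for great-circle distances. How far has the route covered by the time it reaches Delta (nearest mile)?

1367 mi

Leg distances:
Alpha→Bravo: 197.6 mi  (cumulative 197.6 mi)
Bravo→Charlie: 713.1 mi  (cumulative 910.7 mi)
Charlie→Delta: 456.3 mi  (cumulative 1367.0 mi)
Cumulative distance at Delta ≈ 1367 mi.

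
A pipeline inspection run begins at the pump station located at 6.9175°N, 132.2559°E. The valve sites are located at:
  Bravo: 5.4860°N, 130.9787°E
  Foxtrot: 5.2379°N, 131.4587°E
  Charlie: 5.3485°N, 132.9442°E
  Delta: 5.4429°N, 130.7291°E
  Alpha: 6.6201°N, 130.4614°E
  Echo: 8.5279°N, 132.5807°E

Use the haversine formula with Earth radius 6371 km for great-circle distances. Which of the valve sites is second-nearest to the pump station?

Charlie

Distance to each, sorted:
Echo: 182.6 km
Charlie: 190.3 km
Alpha: 200.9 km
Foxtrot: 206.5 km
Bravo: 212.8 km
Delta: 235.3 km
The second-nearest is Charlie at 190.3 km.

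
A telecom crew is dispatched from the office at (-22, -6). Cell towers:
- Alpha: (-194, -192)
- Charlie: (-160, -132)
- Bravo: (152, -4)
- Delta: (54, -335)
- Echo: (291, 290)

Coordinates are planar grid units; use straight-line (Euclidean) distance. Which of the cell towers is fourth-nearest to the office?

Distance to each, sorted:
Bravo: 174.0
Charlie: 186.9
Alpha: 253.3
Delta: 337.7
Echo: 430.8
The fourth-nearest is Delta at 337.7.

Delta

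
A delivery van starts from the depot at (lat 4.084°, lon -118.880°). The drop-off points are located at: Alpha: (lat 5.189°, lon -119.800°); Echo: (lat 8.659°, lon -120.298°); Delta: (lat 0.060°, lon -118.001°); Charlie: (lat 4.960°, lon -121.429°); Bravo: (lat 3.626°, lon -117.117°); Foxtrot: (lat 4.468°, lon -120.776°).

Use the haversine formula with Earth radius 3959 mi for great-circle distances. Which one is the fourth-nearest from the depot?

Distances from the depot ((lat 4.084°, lon -118.880°)):
Alpha: 99.2 mi
Bravo: 125.6 mi
Foxtrot: 133.3 mi
Charlie: 185.7 mi
Delta: 284.6 mi
Echo: 330.8 mi
The fourth-nearest is Charlie at 185.7 mi.

Charlie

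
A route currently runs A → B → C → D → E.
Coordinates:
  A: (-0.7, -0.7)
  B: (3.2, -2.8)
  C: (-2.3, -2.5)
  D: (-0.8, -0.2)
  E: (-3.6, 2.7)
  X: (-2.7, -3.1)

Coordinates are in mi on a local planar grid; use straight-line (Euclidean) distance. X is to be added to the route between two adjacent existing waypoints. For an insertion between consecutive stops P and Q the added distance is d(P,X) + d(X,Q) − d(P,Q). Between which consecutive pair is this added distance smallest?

between B and C

Added distance for inserting X between each consecutive pair:
A–B: 4.6 mi
B–C: 1.1 mi
C–D: 1.4 mi
D–E: 5.3 mi
Smallest added distance is 1.1 mi, inserting between B and C.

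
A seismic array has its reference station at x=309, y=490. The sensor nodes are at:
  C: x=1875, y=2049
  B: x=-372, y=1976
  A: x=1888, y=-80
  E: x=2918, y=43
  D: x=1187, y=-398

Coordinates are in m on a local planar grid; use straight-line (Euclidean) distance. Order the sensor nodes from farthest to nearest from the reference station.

Computing each straight-line distance from x=309, y=490:
E x=2918, y=43: 2647.0 m
C x=1875, y=2049: 2209.7 m
A x=1888, y=-80: 1678.7 m
B x=-372, y=1976: 1634.6 m
D x=1187, y=-398: 1248.8 m

E, C, A, B, D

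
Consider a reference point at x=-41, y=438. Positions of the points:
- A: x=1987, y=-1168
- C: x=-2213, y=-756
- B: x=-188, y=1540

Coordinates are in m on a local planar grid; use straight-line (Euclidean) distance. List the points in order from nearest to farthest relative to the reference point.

B, C, A

Distance from the reference point at x=-41, y=438 to each:
B x=-188, y=1540: 1111.8 m
C x=-2213, y=-756: 2478.6 m
A x=1987, y=-1168: 2586.9 m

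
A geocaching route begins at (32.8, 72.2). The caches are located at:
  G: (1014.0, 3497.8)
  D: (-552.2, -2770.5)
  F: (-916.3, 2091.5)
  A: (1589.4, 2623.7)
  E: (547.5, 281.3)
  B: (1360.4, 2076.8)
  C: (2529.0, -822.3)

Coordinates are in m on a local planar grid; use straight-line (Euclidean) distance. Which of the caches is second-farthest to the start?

A

Distance to each, sorted:
G: 3563.4 m
A: 2988.8 m
D: 2902.3 m
C: 2651.6 m
B: 2404.4 m
F: 2231.2 m
E: 555.6 m
The second-farthest is A at 2988.8 m.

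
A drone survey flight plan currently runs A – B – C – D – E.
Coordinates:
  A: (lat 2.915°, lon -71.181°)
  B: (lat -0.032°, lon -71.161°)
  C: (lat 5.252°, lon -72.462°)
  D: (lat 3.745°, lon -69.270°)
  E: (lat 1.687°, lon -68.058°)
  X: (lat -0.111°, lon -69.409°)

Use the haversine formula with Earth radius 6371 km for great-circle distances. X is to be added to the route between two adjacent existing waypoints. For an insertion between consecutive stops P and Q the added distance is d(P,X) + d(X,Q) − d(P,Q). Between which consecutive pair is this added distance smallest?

between A and B

Added distance for inserting X between each consecutive pair:
A–B: 257.2 km
B–C: 275.9 km
C–D: 723.5 km
D–E: 413.6 km
Smallest added distance is 257.2 km, inserting between A and B.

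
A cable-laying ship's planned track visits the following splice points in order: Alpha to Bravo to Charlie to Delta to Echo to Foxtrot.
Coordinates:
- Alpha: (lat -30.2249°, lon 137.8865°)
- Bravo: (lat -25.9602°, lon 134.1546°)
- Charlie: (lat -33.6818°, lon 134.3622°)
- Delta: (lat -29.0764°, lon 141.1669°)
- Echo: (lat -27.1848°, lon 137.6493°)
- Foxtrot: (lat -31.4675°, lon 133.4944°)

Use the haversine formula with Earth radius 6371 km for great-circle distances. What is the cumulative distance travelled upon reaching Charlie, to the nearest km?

1458 km

Leg distances:
Alpha→Bravo: 599.0 km  (cumulative 599.0 km)
Bravo→Charlie: 858.8 km  (cumulative 1457.8 km)
Cumulative distance at Charlie ≈ 1458 km.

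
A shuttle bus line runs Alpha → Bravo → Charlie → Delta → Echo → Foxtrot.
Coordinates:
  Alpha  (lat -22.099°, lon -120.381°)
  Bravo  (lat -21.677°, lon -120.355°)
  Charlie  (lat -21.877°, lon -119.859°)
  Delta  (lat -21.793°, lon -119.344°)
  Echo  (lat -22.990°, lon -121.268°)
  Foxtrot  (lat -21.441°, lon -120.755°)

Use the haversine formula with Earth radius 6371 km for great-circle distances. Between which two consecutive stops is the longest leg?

Delta–Echo

Leg distances:
Alpha→Bravo: 47.0 km
Bravo→Charlie: 55.8 km
Charlie→Delta: 54.0 km
Delta→Echo: 238.4 km
Echo→Foxtrot: 180.2 km
The longest leg is Delta–Echo at 238.4 km.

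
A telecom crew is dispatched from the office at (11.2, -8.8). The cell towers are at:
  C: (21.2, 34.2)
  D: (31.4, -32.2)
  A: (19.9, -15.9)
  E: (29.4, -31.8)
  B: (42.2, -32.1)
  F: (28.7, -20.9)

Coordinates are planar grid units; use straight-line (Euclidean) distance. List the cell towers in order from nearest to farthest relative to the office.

A, F, E, D, B, C

Computing each straight-line distance from (11.2, -8.8):
A (19.9, -15.9): 11.2
F (28.7, -20.9): 21.3
E (29.4, -31.8): 29.3
D (31.4, -32.2): 30.9
B (42.2, -32.1): 38.8
C (21.2, 34.2): 44.1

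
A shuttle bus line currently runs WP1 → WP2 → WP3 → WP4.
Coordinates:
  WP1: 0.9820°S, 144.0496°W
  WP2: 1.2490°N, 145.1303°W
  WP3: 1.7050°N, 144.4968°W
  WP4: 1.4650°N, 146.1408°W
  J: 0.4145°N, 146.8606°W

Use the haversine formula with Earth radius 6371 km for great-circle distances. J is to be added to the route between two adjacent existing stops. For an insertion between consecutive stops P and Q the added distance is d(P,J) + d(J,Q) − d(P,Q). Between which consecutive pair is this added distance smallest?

Added distance for inserting J between each consecutive pair:
WP1–WP2: 286.9 km
WP2–WP3: 426.2 km
WP3–WP4: 256.3 km
Smallest added distance is 256.3 km, inserting between WP3 and WP4.

between WP3 and WP4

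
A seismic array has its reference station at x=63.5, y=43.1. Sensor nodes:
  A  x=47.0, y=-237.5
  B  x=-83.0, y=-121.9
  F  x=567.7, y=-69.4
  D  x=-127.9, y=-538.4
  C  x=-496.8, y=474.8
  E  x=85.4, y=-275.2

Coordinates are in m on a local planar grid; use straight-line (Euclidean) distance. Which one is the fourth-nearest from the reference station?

Distances from the reference station (x=63.5, y=43.1):
B: 220.7 m
A: 281.1 m
E: 319.1 m
F: 516.6 m
D: 612.2 m
C: 707.3 m
The fourth-nearest is F at 516.6 m.

F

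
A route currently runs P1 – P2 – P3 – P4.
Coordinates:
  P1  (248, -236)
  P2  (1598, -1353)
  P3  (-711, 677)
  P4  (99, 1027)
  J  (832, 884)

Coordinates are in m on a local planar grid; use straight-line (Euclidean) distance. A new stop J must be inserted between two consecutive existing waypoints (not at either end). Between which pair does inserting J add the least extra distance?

Added distance for inserting J between each consecutive pair:
P1–P2: 1875.4 m
P2–P3: 846.9 m
P3–P4: 1421.3 m
Smallest added distance is 846.9 m, inserting between P2 and P3.

between P2 and P3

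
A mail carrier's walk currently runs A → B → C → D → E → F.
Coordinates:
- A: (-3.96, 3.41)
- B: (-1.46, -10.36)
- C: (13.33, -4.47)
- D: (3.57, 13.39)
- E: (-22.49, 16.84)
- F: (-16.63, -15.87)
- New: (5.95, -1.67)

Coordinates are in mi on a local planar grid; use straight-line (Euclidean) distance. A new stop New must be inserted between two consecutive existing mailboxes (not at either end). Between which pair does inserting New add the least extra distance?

Added distance for inserting New between each consecutive pair:
A–B: 8.6 mi
B–C: 3.4 mi
C–D: 2.8 mi
D–E: 22.9 mi
E–F: 27.4 mi
Smallest added distance is 2.8 mi, inserting between C and D.

between C and D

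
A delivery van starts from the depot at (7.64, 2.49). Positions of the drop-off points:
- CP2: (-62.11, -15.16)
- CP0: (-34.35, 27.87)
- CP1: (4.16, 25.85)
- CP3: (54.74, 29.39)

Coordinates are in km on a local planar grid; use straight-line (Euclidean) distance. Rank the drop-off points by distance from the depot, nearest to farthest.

CP1, CP0, CP3, CP2

Distances from the depot:
CP1 (4.16, 25.85): 23.6 km
CP0 (-34.35, 27.87): 49.1 km
CP3 (54.74, 29.39): 54.2 km
CP2 (-62.11, -15.16): 71.9 km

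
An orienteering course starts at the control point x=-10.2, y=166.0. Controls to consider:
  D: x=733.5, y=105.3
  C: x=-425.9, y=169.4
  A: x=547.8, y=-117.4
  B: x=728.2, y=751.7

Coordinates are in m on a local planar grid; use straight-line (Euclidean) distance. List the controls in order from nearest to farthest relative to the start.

C, A, D, B

Computing each straight-line distance from x=-10.2, y=166.0:
C x=-425.9, y=169.4: 415.7 m
A x=547.8, y=-117.4: 625.8 m
D x=733.5, y=105.3: 746.2 m
B x=728.2, y=751.7: 942.5 m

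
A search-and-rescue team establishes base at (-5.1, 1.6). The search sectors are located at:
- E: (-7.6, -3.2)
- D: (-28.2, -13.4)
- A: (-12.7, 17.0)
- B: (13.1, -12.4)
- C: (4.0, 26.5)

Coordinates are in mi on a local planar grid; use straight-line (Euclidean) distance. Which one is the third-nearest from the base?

Distance to each, sorted:
E: 5.4 mi
A: 17.2 mi
B: 23.0 mi
C: 26.5 mi
D: 27.5 mi
The third-nearest is B at 23.0 mi.

B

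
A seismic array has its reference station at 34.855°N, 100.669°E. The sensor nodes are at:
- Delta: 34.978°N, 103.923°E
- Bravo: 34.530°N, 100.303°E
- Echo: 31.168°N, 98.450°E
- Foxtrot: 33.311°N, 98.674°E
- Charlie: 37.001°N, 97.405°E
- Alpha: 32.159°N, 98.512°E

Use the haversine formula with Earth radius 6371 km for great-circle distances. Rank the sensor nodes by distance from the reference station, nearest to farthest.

Distance from the reference station at 34.855°N, 100.669°E to each:
Bravo 34.530°N, 100.303°E: 49.3 km
Foxtrot 33.311°N, 98.674°E: 251.4 km
Delta 34.978°N, 103.923°E: 297.0 km
Alpha 32.159°N, 98.512°E: 360.3 km
Charlie 37.001°N, 97.405°E: 378.5 km
Echo 31.168°N, 98.450°E: 459.2 km

Bravo, Foxtrot, Delta, Alpha, Charlie, Echo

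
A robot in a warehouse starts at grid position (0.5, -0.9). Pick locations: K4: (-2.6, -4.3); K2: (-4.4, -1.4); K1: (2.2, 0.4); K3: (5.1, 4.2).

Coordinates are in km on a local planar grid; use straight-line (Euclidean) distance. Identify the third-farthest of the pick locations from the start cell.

K4

Distance to each, sorted:
K3: 6.9 km
K2: 4.9 km
K4: 4.6 km
K1: 2.1 km
The third-farthest is K4 at 4.6 km.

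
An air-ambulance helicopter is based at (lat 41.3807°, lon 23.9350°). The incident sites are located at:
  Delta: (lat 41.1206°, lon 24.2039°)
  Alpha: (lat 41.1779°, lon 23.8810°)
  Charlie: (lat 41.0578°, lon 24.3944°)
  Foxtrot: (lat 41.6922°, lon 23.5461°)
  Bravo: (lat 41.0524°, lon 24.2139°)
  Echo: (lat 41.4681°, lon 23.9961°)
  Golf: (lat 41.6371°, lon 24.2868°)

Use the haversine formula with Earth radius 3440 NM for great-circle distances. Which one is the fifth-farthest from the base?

Distance to each, sorted:
Charlie: 28.4 NM
Foxtrot: 25.6 NM
Bravo: 23.4 NM
Golf: 22.1 NM
Delta: 19.8 NM
Alpha: 12.4 NM
Echo: 5.9 NM
The fifth-farthest is Delta at 19.8 NM.

Delta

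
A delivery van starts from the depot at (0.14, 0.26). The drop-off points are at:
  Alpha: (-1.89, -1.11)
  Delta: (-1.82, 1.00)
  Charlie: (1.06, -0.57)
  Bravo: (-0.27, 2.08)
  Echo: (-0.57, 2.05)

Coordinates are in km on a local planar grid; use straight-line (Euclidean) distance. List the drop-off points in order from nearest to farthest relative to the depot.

Computing each straight-line distance from (0.14, 0.26):
Charlie (1.06, -0.57): 1.2 km
Bravo (-0.27, 2.08): 1.9 km
Echo (-0.57, 2.05): 1.9 km
Delta (-1.82, 1.00): 2.1 km
Alpha (-1.89, -1.11): 2.4 km

Charlie, Bravo, Echo, Delta, Alpha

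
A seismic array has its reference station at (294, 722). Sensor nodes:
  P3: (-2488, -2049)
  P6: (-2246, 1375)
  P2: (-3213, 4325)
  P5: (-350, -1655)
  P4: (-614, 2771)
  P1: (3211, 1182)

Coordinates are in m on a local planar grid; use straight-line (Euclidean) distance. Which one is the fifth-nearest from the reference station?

P3

Distance to each, sorted:
P4: 2241.2 m
P5: 2462.7 m
P6: 2622.6 m
P1: 2953.0 m
P3: 3926.6 m
P2: 5028.0 m
The fifth-nearest is P3 at 3926.6 m.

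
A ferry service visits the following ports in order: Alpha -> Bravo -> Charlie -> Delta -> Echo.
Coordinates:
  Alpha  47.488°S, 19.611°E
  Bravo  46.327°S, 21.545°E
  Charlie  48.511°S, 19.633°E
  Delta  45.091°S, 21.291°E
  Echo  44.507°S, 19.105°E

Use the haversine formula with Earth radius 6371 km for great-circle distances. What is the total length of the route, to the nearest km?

1063 km

Leg distances:
Alpha→Bravo: 195.6 km  (cumulative 195.6 km)
Bravo→Charlie: 282.2 km  (cumulative 477.8 km)
Charlie→Delta: 400.7 km  (cumulative 878.5 km)
Delta→Echo: 184.3 km  (cumulative 1062.8 km)
Total route length ≈ 1063 km.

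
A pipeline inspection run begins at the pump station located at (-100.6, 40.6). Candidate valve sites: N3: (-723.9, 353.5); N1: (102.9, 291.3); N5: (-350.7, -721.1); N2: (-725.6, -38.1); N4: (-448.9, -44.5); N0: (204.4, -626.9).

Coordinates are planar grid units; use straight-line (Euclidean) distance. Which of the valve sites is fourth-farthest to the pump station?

Distance to each, sorted:
N5: 801.7
N0: 733.9
N3: 697.4
N2: 629.9
N4: 358.5
N1: 322.9
The fourth-farthest is N2 at 629.9.

N2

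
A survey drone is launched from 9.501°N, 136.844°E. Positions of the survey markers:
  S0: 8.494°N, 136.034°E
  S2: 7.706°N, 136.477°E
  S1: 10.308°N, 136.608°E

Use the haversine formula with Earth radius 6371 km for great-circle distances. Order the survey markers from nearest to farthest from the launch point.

S1, S0, S2

Computing each great-circle distance from 9.501°N, 136.844°E:
S1 10.308°N, 136.608°E: 93.4 km
S0 8.494°N, 136.034°E: 143.0 km
S2 7.706°N, 136.477°E: 203.6 km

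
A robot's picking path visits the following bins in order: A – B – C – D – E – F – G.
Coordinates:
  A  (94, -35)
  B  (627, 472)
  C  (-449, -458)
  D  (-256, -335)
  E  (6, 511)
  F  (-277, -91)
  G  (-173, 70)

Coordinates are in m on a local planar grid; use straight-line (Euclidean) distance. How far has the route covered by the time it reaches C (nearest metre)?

Leg distances:
A→B: 735.6 m  (cumulative 735.6 m)
B→C: 1422.2 m  (cumulative 2157.8 m)
Cumulative distance at C ≈ 2158 m.

2158 m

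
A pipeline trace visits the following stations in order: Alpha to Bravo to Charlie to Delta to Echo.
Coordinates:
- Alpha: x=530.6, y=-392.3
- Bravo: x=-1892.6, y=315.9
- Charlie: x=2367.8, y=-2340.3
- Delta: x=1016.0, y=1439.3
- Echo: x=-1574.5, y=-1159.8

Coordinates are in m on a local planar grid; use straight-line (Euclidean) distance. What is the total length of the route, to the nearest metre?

Leg distances:
Alpha→Bravo: 2524.6 m  (cumulative 2524.6 m)
Bravo→Charlie: 5020.6 m  (cumulative 7545.2 m)
Charlie→Delta: 4014.1 m  (cumulative 11559.2 m)
Delta→Echo: 3669.6 m  (cumulative 15228.8 m)
Total route length ≈ 15229 m.

15229 m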